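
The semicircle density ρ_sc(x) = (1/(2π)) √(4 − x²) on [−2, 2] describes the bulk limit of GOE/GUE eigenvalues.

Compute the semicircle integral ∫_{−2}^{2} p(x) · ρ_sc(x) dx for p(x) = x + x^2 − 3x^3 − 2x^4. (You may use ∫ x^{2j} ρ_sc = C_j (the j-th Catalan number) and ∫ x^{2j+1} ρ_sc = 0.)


Write p(x) = Σ a_i x^i, split into monomials and integrate each against ρ_sc separately.
Using ∫ x^{2j} ρ_sc = C_j = (1/(j+1)) C(2j, j) (Catalan numbers) and ∫ x^{2j+1} ρ_sc = 0 (odd monomials vanish by symmetry):
  i = 1 (odd): ∫ x^1 ρ_sc = 0 (vanishes)
  i = 2 (even): a_2 · C_{1} = 1 · 1 = 1
  i = 3 (odd): ∫ x^3 ρ_sc = 0 (vanishes)
  i = 4 (even): a_4 · C_{2} = -2 · 2 = -4

Summing the contributions: ∫_{−2}^{2} p(x) ρ_sc(x) dx = 1 + (-4) = -3.


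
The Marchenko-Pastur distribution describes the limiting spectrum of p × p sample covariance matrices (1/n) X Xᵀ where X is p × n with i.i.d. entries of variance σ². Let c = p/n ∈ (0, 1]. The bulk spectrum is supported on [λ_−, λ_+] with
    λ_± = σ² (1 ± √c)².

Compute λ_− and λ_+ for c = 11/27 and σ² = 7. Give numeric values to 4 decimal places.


c = 11/27 = 0.407407; √c = 0.638285.
λ_− = σ² (1 − √c)² = 7 · (1 − 0.638285)² = 7 · (0.361715)² = 0.915866.
λ_+ = σ² (1 + √c)² = 7 · (1 + 0.638285)² = 7 · (1.638285)² = 18.787838.

Rounded to 4 decimal places: λ_− ≈ 0.9159, λ_+ ≈ 18.7878.


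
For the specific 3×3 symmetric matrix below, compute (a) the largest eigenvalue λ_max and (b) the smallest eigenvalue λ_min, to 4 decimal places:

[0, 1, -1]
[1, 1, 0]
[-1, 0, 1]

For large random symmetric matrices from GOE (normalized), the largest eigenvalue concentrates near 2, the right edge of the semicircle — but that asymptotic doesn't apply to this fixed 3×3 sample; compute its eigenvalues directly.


Since M is real symmetric, all three eigenvalues are real; they are the roots of det(λI − M) = λ³ − (tr M) λ² + s λ − det M, where s is the sum of the principal 2×2 minors.
tr M = 0 + 1 + 1 = 2.
s = (0·1 − 1²) + (0·1 − (-1)²) + (1·1 − 0²) = -1 + (-1) + 1 = -1.
det M (expand along row 1) = 0·1 − 1·1 + (-1)·1 = -2.
Characteristic polynomial: λ³ − 2λ² − λ + 2 = 0.
Substitute λ = y + (tr M)/3 = y + 0.666667 to remove the quadratic term: y³ + p·y + q = 0 with p = s − (tr M)²/3 = -2.333333 and q = −2(tr M)³/27 + (tr M)·s/3 − det M = 0.740741.
Three real roots ⇒ use the trigonometric (Viète) form: r = 2√(−p/3) = 1.763834, φ = arccos(3q/(p·r)) = arccos(-0.539949) = 2.141173 rad.
y_k = r·cos(φ/3 − 2πk/3) for k = 0, 1, 2 gives y = 1.333333, 0.333333, -1.666667.
λ_k = y_k + 0.666667 gives λ = 2.0000, 1.0000, -1.0000 (check: the sum is 2.0000 = tr M).

Hence λ_max = 2.0000 and λ_min = -1.0000.


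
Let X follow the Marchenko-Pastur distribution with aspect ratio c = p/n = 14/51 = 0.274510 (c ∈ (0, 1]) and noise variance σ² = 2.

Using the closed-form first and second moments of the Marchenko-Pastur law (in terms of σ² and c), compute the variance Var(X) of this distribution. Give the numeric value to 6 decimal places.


Recall the MP moments m_1 = E[X] = σ² and m_2 = E[X²] = σ⁴ (1 + c).
m_1 = E[X] = σ² = 2, so m_1² = 4.
m_2 = E[X²] = σ⁴ (1 + c) = 4 · (1 + 0.274510) = 4 · 1.274510 = 5.098039.
(Note m_2 − m_1² simplifies to c · σ⁴ = 0.274510 · 4.)

Var(X) = m_2 − m_1² = 5.098039 − 4 = 1.098039.


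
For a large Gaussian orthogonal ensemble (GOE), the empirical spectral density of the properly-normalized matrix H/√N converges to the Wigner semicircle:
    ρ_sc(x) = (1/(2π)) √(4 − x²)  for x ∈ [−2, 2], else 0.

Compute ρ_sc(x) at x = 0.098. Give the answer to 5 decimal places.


ρ_sc(x) = (1/(2π)) √(4 − x²). With x = 0.098:
  4 − x² = 4 − (0.098)² = 4 − 0.009604 = 3.990396.
  √(4 − x²) = 1.997598.
  1/(2π) = 0.159155.
  ρ_sc(0.098) = 0.159155 · 1.997598 = 0.317928.

Rounded to 5 decimal places: ρ_sc(0.098) ≈ 0.31793.


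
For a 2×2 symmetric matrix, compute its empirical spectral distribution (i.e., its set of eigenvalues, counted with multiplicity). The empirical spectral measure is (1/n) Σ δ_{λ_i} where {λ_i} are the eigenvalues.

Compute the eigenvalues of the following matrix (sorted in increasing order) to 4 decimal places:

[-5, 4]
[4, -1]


Since M is real symmetric, both eigenvalues are real; they are the roots of det(λI − M) = λ² − (tr M) λ + det M.
tr M = -5 + (-1) = -6.
det M = (-5)·(-1) − 4² = 5 − 16 = -11.
Characteristic polynomial: λ² + 6λ − 11 = 0.
Discriminant Δ = (tr M)² − 4·det M = 36 − (-44) = 80; √Δ = 8.944272.
λ = (tr M ± √Δ)/2 = (-6 ± 8.944272)/2, giving (tr M − √Δ)/2 = -7.4721 and (tr M + √Δ)/2 = 1.4721.

Eigenvalues sorted in increasing order: [-7.4721, 1.4721].


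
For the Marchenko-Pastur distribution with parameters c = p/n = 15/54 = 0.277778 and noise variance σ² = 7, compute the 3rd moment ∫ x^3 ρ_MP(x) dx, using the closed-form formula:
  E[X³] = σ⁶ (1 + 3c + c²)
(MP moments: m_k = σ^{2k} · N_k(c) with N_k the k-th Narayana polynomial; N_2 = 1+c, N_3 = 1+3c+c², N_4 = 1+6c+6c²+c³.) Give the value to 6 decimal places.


E[X³] = σ⁶ (1 + 3c + c²) (third MP moment). With σ² = 7 (so σ⁶ = 343) and c = 15/54 = 0.277778: E[X³] = 343 · (1 + 3·0.277778 + (0.277778)²) = 343 · 1.910494.

So E[X^3] = 655.299383.


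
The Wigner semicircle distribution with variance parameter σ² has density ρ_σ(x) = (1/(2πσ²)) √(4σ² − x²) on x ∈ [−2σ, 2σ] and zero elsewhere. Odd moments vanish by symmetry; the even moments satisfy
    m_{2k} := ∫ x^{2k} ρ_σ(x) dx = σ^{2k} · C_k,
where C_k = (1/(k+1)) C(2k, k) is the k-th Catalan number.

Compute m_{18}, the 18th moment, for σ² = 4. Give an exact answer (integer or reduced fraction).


By the scaled semicircle moment identity, m_{2k} = σ^{2k} · C_k with k = 9.
C_9 = (1/(k+1)) · C(2k, k) = (1/10) · C(18, 9) = (1/10) · 48620 = 4862.
σ^{2k} = (σ²)^k = (4)^9 = 262144.

Therefore m_{18} = σ^{18} · C_9 = 262144 · 4862 = 1274544128.


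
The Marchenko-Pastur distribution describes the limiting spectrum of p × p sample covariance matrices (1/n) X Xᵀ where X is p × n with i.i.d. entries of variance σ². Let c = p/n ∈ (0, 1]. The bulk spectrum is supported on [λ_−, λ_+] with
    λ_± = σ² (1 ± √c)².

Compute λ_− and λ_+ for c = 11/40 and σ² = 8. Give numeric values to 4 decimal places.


c = 11/40 = 0.275000; √c = 0.524404.
λ_− = σ² (1 − √c)² = 8 · (1 − 0.524404)² = 8 · (0.475596)² = 1.809529.
λ_+ = σ² (1 + √c)² = 8 · (1 + 0.524404)² = 8 · (1.524404)² = 18.590471.

Rounded to 4 decimal places: λ_− ≈ 1.8095, λ_+ ≈ 18.5905.


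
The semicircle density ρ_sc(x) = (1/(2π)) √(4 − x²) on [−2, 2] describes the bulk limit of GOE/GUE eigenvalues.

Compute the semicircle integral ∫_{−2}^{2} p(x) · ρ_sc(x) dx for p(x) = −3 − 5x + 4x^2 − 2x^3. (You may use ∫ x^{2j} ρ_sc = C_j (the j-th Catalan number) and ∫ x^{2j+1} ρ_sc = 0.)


Write p(x) = Σ a_i x^i, split into monomials and integrate each against ρ_sc separately.
Using ∫ x^{2j} ρ_sc = C_j = (1/(j+1)) C(2j, j) (Catalan numbers) and ∫ x^{2j+1} ρ_sc = 0 (odd monomials vanish by symmetry):
  i = 0 (even): a_0 · C_{0} = -3 · 1 = -3
  i = 1 (odd): ∫ x^1 ρ_sc = 0 (vanishes)
  i = 2 (even): a_2 · C_{1} = 4 · 1 = 4
  i = 3 (odd): ∫ x^3 ρ_sc = 0 (vanishes)

Summing the contributions: ∫_{−2}^{2} p(x) ρ_sc(x) dx = (-3) + 4 = 1.


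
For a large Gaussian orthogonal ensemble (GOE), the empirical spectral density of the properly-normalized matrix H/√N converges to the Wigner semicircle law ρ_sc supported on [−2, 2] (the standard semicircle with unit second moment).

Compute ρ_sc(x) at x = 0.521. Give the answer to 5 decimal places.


ρ_sc(x) = (1/(2π)) √(4 − x²). With x = 0.521:
  4 − x² = 4 − (0.521)² = 4 − 0.271441 = 3.728559.
  √(4 − x²) = 1.930948.
  1/(2π) = 0.159155.
  ρ_sc(0.521) = 0.159155 · 1.930948 = 0.307320.

Rounded to 5 decimal places: ρ_sc(0.521) ≈ 0.30732.


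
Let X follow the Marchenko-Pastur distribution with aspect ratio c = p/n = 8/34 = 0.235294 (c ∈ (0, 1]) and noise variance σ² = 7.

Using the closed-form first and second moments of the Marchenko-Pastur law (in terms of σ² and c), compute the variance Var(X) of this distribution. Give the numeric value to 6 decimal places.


Recall the MP moments m_1 = E[X] = σ² and m_2 = E[X²] = σ⁴ (1 + c).
m_1 = E[X] = σ² = 7, so m_1² = 49.
m_2 = E[X²] = σ⁴ (1 + c) = 49 · (1 + 0.235294) = 49 · 1.235294 = 60.529412.
(Note m_2 − m_1² simplifies to c · σ⁴ = 0.235294 · 49.)

Var(X) = m_2 − m_1² = 60.529412 − 49 = 11.529412.


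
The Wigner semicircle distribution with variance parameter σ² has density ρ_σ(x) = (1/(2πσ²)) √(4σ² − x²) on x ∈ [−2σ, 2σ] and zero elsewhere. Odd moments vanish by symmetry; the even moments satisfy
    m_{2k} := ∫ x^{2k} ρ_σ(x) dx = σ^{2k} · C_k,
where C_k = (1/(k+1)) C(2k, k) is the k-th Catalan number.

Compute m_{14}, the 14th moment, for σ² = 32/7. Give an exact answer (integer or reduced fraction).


By the scaled semicircle moment identity, m_{2k} = σ^{2k} · C_k with k = 7.
C_7 = (1/(k+1)) · C(2k, k) = (1/8) · C(14, 7) = (1/8) · 3432 = 429.
σ^{2k} = (σ²)^k = (32/7)^7 = 34359738368/823543.

Therefore m_{14} = σ^{14} · C_7 = (34359738368/823543) · 429 = 14740327759872/823543.


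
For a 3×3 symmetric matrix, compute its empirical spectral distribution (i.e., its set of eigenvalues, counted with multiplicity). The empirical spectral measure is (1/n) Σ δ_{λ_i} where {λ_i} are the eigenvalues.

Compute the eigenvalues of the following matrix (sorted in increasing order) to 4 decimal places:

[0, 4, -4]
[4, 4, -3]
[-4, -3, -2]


Since M is real symmetric, all three eigenvalues are real; they are the roots of det(λI − M) = λ³ − (tr M) λ² + s λ − det M, where s is the sum of the principal 2×2 minors.
tr M = 0 + 4 + (-2) = 2.
s = (0·4 − 4²) + (0·(-2) − (-4)²) + (4·(-2) − (-3)²) = -16 + (-16) + (-17) = -49.
det M (expand along row 1) = 0·(-17) − 4·(-20) + (-4)·4 = 64.
Characteristic polynomial: λ³ − 2λ² − 49λ − 64 = 0.
Substitute λ = y + (tr M)/3 = y + 0.666667 to remove the quadratic term: y³ + p·y + q = 0 with p = s − (tr M)²/3 = -50.333333 and q = −2(tr M)³/27 + (tr M)·s/3 − det M = -97.259259.
Three real roots ⇒ use the trigonometric (Viète) form: r = 2√(−p/3) = 8.192137, φ = arccos(3q/(p·r)) = arccos(0.707619) = 0.784674 rad.
y_k = r·cos(φ/3 − 2πk/3) for k = 0, 1, 2 gives y = 7.913508, -2.122191, -5.791317.
λ_k = y_k + 0.666667 gives λ = 8.5802, -1.4555, -5.1247 (check: the sum is 2.0000 = tr M).

Eigenvalues sorted in increasing order: [-5.1247, -1.4555, 8.5802].


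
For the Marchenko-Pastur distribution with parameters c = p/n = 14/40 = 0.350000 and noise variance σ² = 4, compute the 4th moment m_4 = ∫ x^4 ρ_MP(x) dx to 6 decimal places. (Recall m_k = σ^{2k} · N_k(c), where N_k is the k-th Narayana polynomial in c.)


E[X⁴] = σ⁸ (1 + 6c + 6c² + c³) (fourth MP moment). With σ² = 4 (so σ⁸ = 256) and c = 14/40 = 0.350000: E[X⁴] = 256 · (1 + 6·0.350000 + 6·(0.350000)² + (0.350000)³) = 256 · 3.877875.

So E[X^4] = 992.736000.


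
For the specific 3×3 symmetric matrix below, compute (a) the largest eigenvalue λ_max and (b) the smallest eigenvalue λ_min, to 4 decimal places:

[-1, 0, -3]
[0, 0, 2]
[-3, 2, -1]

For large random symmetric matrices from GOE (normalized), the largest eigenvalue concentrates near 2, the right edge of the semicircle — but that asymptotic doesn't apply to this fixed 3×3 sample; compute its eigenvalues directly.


Since M is real symmetric, all three eigenvalues are real; they are the roots of det(λI − M) = λ³ − (tr M) λ² + s λ − det M, where s is the sum of the principal 2×2 minors.
tr M = -1 + 0 + (-1) = -2.
s = ((-1)·0 − 0²) + ((-1)·(-1) − (-3)²) + (0·(-1) − 2²) = 0 + (-8) + (-4) = -12.
det M (expand along row 1) = (-1)·(-4) − 0·6 + (-3)·0 = 4.
Characteristic polynomial: λ³ + 2λ² − 12λ − 4 = 0.
Substitute λ = y + (tr M)/3 = y − 0.666667 to remove the quadratic term: y³ + p·y + q = 0 with p = s − (tr M)²/3 = -13.333333 and q = −2(tr M)³/27 + (tr M)·s/3 − det M = 4.592593.
Three real roots ⇒ use the trigonometric (Viète) form: r = 2√(−p/3) = 4.216370, φ = arccos(3q/(p·r)) = arccos(-0.245077) = 1.818395 rad.
y_k = r·cos(φ/3 − 2πk/3) for k = 0, 1, 2 gives y = 3.465257, 0.347594, -3.812852.
λ_k = y_k − 0.666667 gives λ = 2.7986, -0.3191, -4.4795 (check: the sum is -2.0000 = tr M).

Hence λ_max = 2.7986 and λ_min = -4.4795.


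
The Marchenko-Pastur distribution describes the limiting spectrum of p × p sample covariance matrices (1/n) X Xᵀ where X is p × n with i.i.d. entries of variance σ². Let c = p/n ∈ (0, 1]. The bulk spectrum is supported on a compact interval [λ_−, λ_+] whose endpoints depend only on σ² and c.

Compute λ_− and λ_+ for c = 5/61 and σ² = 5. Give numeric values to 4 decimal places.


c = 5/61 = 0.081967; √c = 0.286299.
λ_− = σ² (1 − √c)² = 5 · (1 − 0.286299)² = 5 · (0.713701)² = 2.546844.
λ_+ = σ² (1 + √c)² = 5 · (1 + 0.286299)² = 5 · (1.286299)² = 8.272828.

Rounded to 4 decimal places: λ_− ≈ 2.5468, λ_+ ≈ 8.2728.


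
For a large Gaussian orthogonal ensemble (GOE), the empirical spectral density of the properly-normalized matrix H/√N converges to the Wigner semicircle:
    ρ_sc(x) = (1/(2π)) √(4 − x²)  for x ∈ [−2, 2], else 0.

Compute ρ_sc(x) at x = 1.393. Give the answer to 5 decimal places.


ρ_sc(x) = (1/(2π)) √(4 − x²). With x = 1.393:
  4 − x² = 4 − (1.393)² = 4 − 1.940449 = 2.059551.
  √(4 − x²) = 1.435114.
  1/(2π) = 0.159155.
  ρ_sc(1.393) = 0.159155 · 1.435114 = 0.228405.

Rounded to 5 decimal places: ρ_sc(1.393) ≈ 0.22841.


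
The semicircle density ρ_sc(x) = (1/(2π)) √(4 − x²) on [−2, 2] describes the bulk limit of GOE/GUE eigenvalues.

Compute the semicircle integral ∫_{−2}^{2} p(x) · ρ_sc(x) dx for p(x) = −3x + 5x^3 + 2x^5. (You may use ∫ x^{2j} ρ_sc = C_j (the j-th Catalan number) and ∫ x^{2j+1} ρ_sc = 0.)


Write p(x) = Σ a_i x^i, split into monomials and integrate each against ρ_sc separately.
Using ∫ x^{2j} ρ_sc = C_j = (1/(j+1)) C(2j, j) (Catalan numbers) and ∫ x^{2j+1} ρ_sc = 0 (odd monomials vanish by symmetry):
  i = 1 (odd): ∫ x^1 ρ_sc = 0 (vanishes)
  i = 3 (odd): ∫ x^3 ρ_sc = 0 (vanishes)
  i = 5 (odd): ∫ x^5 ρ_sc = 0 (vanishes)

Summing the contributions: ∫_{−2}^{2} p(x) ρ_sc(x) dx = 0.


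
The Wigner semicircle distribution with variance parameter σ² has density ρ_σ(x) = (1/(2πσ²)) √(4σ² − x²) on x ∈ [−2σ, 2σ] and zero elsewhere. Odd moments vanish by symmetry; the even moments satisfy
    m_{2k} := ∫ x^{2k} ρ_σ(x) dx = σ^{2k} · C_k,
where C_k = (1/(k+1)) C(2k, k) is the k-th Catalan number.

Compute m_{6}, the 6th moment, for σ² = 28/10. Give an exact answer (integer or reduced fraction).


By the scaled semicircle moment identity, m_{2k} = σ^{2k} · C_k with k = 3.
C_3 = (1/(k+1)) · C(2k, k) = (1/4) · C(6, 3) = (1/4) · 20 = 5.
σ^{2k} = (σ²)^k = (28/10)^3 = 2744/125.

Therefore m_{6} = σ^{6} · C_3 = (2744/125) · 5 = 2744/25.


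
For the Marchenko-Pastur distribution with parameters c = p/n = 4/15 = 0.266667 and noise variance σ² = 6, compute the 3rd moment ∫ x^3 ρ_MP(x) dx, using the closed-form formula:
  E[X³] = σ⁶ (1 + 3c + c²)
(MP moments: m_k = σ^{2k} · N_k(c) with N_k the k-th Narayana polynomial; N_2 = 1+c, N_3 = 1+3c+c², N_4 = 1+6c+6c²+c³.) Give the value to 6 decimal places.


E[X³] = σ⁶ (1 + 3c + c²) (third MP moment). With σ² = 6 (so σ⁶ = 216) and c = 4/15 = 0.266667: E[X³] = 216 · (1 + 3·0.266667 + (0.266667)²) = 216 · 1.871111.

So E[X^3] = 404.160000.


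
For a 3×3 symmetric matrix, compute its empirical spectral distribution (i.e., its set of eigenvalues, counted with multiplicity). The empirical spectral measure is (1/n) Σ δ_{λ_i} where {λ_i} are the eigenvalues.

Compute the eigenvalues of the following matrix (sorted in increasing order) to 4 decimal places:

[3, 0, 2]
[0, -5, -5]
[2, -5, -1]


Since M is real symmetric, all three eigenvalues are real; they are the roots of det(λI − M) = λ³ − (tr M) λ² + s λ − det M, where s is the sum of the principal 2×2 minors.
tr M = 3 + (-5) + (-1) = -3.
s = (3·(-5) − 0²) + (3·(-1) − 2²) + ((-5)·(-1) − (-5)²) = -15 + (-7) + (-20) = -42.
det M (expand along row 1) = 3·(-20) − 0·10 + 2·10 = -40.
Characteristic polynomial: λ³ + 3λ² − 42λ + 40 = 0.
Substitute λ = y + (tr M)/3 = y − 1.000000 to remove the quadratic term: y³ + p·y + q = 0 with p = s − (tr M)²/3 = -45.000000 and q = −2(tr M)³/27 + (tr M)·s/3 − det M = 84.000000.
Three real roots ⇒ use the trigonometric (Viète) form: r = 2√(−p/3) = 7.745967, φ = arccos(3q/(p·r)) = arccos(-0.722957) = 2.378869 rad.
y_k = r·cos(φ/3 − 2πk/3) for k = 0, 1, 2 gives y = 5.435672, 2.061296, -7.496968.
λ_k = y_k − 1.000000 gives λ = 4.4357, 1.0613, -8.4970 (check: the sum is -3.0000 = tr M).

Eigenvalues sorted in increasing order: [-8.4970, 1.0613, 4.4357].


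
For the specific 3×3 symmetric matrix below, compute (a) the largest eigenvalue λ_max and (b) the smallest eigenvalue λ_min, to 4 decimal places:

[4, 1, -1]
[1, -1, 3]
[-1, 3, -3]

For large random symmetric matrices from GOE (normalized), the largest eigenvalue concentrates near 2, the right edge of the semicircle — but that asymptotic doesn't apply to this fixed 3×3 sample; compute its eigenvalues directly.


Since M is real symmetric, all three eigenvalues are real; they are the roots of det(λI − M) = λ³ − (tr M) λ² + s λ − det M, where s is the sum of the principal 2×2 minors.
tr M = 4 + (-1) + (-3) = 0.
s = (4·(-1) − 1²) + (4·(-3) − (-1)²) + ((-1)·(-3) − 3²) = -5 + (-13) + (-6) = -24.
det M (expand along row 1) = 4·(-6) − 1·0 + (-1)·2 = -26.
Characteristic polynomial: λ³ − 24λ + 26 = 0.
Substitute λ = y + (tr M)/3 = y + 0.000000 to remove the quadratic term: y³ + p·y + q = 0 with p = s − (tr M)²/3 = -24.000000 and q = −2(tr M)³/27 + (tr M)·s/3 − det M = 26.000000.
Three real roots ⇒ use the trigonometric (Viète) form: r = 2√(−p/3) = 5.656854, φ = arccos(3q/(p·r)) = arccos(-0.574524) = 2.182819 rad.
y_k = r·cos(φ/3 − 2πk/3) for k = 0, 1, 2 gives y = 4.224361, 1.146053, -5.370413.
λ_k = y_k + 0.000000 gives λ = 4.2244, 1.1461, -5.3704 (check: the sum is 0.0000 = tr M).

Hence λ_max = 4.2244 and λ_min = -5.3704.


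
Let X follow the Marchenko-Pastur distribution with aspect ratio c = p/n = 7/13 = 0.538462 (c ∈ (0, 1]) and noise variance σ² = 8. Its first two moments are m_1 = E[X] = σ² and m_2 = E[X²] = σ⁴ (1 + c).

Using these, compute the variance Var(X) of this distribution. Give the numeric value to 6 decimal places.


m_1 = E[X] = σ² = 8, so m_1² = 64.
m_2 = E[X²] = σ⁴ (1 + c) = 64 · (1 + 0.538462) = 64 · 1.538462 = 98.461538.
(Note m_2 − m_1² simplifies to c · σ⁴ = 0.538462 · 64.)

Var(X) = m_2 − m_1² = 98.461538 − 64 = 34.461538.


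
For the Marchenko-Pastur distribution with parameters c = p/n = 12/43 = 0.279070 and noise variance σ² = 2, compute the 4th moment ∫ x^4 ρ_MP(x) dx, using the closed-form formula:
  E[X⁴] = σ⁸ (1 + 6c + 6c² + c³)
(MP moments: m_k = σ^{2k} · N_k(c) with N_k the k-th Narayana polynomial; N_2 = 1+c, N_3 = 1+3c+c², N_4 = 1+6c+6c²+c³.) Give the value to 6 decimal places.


E[X⁴] = σ⁸ (1 + 6c + 6c² + c³) (fourth MP moment). With σ² = 2 (so σ⁸ = 16) and c = 12/43 = 0.279070: E[X⁴] = 16 · (1 + 6·0.279070 + 6·(0.279070)² + (0.279070)³) = 16 · 3.163432.

So E[X^4] = 50.614914.


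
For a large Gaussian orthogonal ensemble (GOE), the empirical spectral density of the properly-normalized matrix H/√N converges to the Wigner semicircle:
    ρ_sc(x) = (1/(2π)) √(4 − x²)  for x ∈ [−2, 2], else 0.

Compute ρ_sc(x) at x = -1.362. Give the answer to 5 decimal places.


ρ_sc(x) = (1/(2π)) √(4 − x²). With x = -1.362:
  4 − x² = 4 − (-1.362)² = 4 − 1.855044 = 2.144956.
  √(4 − x²) = 1.464567.
  1/(2π) = 0.159155.
  ρ_sc(-1.362) = 0.159155 · 1.464567 = 0.233093.

Rounded to 5 decimal places: ρ_sc(-1.362) ≈ 0.23309.


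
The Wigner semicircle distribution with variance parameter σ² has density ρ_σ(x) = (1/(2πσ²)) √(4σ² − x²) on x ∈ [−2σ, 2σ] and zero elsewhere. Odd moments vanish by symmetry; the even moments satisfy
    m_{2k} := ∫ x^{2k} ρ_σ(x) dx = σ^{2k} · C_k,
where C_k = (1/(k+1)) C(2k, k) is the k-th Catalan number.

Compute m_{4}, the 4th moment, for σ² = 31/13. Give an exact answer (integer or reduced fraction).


By the scaled semicircle moment identity, m_{2k} = σ^{2k} · C_k with k = 2.
C_2 = (1/(k+1)) · C(2k, k) = (1/3) · C(4, 2) = (1/3) · 6 = 2.
σ^{2k} = (σ²)^k = (31/13)^2 = 961/169.

Therefore m_{4} = σ^{4} · C_2 = (961/169) · 2 = 1922/169.


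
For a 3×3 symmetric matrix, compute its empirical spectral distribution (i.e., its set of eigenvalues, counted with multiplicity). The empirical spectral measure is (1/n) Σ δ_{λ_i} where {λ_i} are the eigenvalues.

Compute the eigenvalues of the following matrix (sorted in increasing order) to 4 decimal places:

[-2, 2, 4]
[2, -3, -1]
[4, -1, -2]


Since M is real symmetric, all three eigenvalues are real; they are the roots of det(λI − M) = λ³ − (tr M) λ² + s λ − det M, where s is the sum of the principal 2×2 minors.
tr M = -2 + (-3) + (-2) = -7.
s = ((-2)·(-3) − 2²) + ((-2)·(-2) − 4²) + ((-3)·(-2) − (-1)²) = 2 + (-12) + 5 = -5.
det M (expand along row 1) = (-2)·5 − 2·0 + 4·10 = 30.
Characteristic polynomial: λ³ + 7λ² − 5λ − 30 = 0.
Substitute λ = y + (tr M)/3 = y − 2.333333 to remove the quadratic term: y³ + p·y + q = 0 with p = s − (tr M)²/3 = -21.333333 and q = −2(tr M)³/27 + (tr M)·s/3 − det M = 7.074074.
Three real roots ⇒ use the trigonometric (Viète) form: r = 2√(−p/3) = 5.333333, φ = arccos(3q/(p·r)) = arccos(-0.186523) = 1.758419 rad.
y_k = r·cos(φ/3 − 2πk/3) for k = 0, 1, 2 gives y = 4.443106, 0.333333, -4.776439.
λ_k = y_k − 2.333333 gives λ = 2.1098, -2.0000, -7.1098 (check: the sum is -7.0000 = tr M).

Eigenvalues sorted in increasing order: [-7.1098, -2.0000, 2.1098].


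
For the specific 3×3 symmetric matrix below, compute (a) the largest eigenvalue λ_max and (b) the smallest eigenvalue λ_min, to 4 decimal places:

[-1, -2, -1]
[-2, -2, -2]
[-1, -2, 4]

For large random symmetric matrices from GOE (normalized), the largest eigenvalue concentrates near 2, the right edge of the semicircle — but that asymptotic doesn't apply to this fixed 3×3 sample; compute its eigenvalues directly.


Since M is real symmetric, all three eigenvalues are real; they are the roots of det(λI − M) = λ³ − (tr M) λ² + s λ − det M, where s is the sum of the principal 2×2 minors.
tr M = -1 + (-2) + 4 = 1.
s = ((-1)·(-2) − (-2)²) + ((-1)·4 − (-1)²) + ((-2)·4 − (-2)²) = -2 + (-5) + (-12) = -19.
det M (expand along row 1) = (-1)·(-12) − (-2)·(-10) + (-1)·2 = -10.
Characteristic polynomial: λ³ − λ² − 19λ + 10 = 0.
Substitute λ = y + (tr M)/3 = y + 0.333333 to remove the quadratic term: y³ + p·y + q = 0 with p = s − (tr M)²/3 = -19.333333 and q = −2(tr M)³/27 + (tr M)·s/3 − det M = 3.592593.
Three real roots ⇒ use the trigonometric (Viète) form: r = 2√(−p/3) = 5.077182, φ = arccos(3q/(p·r)) = arccos(-0.109799) = 1.680817 rad.
y_k = r·cos(φ/3 − 2πk/3) for k = 0, 1, 2 gives y = 4.300933, 0.186157, -4.487091.
λ_k = y_k + 0.333333 gives λ = 4.6343, 0.5195, -4.1538 (check: the sum is 1.0000 = tr M).

Hence λ_max = 4.6343 and λ_min = -4.1538.


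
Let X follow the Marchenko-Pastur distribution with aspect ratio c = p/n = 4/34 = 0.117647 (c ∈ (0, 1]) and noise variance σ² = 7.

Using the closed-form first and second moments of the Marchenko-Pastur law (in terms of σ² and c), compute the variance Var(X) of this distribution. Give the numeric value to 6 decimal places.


Recall the MP moments m_1 = E[X] = σ² and m_2 = E[X²] = σ⁴ (1 + c).
m_1 = E[X] = σ² = 7, so m_1² = 49.
m_2 = E[X²] = σ⁴ (1 + c) = 49 · (1 + 0.117647) = 49 · 1.117647 = 54.764706.
(Note m_2 − m_1² simplifies to c · σ⁴ = 0.117647 · 49.)

Var(X) = m_2 − m_1² = 54.764706 − 49 = 5.764706.


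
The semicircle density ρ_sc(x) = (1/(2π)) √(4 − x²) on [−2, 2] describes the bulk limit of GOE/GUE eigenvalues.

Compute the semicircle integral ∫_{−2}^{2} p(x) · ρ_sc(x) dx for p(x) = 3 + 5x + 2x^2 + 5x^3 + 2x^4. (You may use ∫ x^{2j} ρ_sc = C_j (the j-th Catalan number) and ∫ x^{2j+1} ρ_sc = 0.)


Write p(x) = Σ a_i x^i, split into monomials and integrate each against ρ_sc separately.
Using ∫ x^{2j} ρ_sc = C_j = (1/(j+1)) C(2j, j) (Catalan numbers) and ∫ x^{2j+1} ρ_sc = 0 (odd monomials vanish by symmetry):
  i = 0 (even): a_0 · C_{0} = 3 · 1 = 3
  i = 1 (odd): ∫ x^1 ρ_sc = 0 (vanishes)
  i = 2 (even): a_2 · C_{1} = 2 · 1 = 2
  i = 3 (odd): ∫ x^3 ρ_sc = 0 (vanishes)
  i = 4 (even): a_4 · C_{2} = 2 · 2 = 4

Summing the contributions: ∫_{−2}^{2} p(x) ρ_sc(x) dx = 3 + 2 + 4 = 9.


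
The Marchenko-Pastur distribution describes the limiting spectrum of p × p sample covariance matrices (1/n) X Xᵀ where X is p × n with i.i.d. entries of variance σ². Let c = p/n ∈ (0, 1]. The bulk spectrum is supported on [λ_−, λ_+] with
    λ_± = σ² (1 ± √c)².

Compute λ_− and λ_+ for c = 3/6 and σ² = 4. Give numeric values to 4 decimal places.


c = 3/6 = 0.500000; √c = 0.707107.
λ_− = σ² (1 − √c)² = 4 · (1 − 0.707107)² = 4 · (0.292893)² = 0.343146.
λ_+ = σ² (1 + √c)² = 4 · (1 + 0.707107)² = 4 · (1.707107)² = 11.656854.

Rounded to 4 decimal places: λ_− ≈ 0.3431, λ_+ ≈ 11.6569.


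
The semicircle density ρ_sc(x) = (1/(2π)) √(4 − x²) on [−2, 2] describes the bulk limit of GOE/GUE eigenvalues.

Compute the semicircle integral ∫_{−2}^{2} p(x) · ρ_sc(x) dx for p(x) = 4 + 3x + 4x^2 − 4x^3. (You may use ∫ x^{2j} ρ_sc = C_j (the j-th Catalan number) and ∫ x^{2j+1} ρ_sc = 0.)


Write p(x) = Σ a_i x^i, split into monomials and integrate each against ρ_sc separately.
Using ∫ x^{2j} ρ_sc = C_j = (1/(j+1)) C(2j, j) (Catalan numbers) and ∫ x^{2j+1} ρ_sc = 0 (odd monomials vanish by symmetry):
  i = 0 (even): a_0 · C_{0} = 4 · 1 = 4
  i = 1 (odd): ∫ x^1 ρ_sc = 0 (vanishes)
  i = 2 (even): a_2 · C_{1} = 4 · 1 = 4
  i = 3 (odd): ∫ x^3 ρ_sc = 0 (vanishes)

Summing the contributions: ∫_{−2}^{2} p(x) ρ_sc(x) dx = 4 + 4 = 8.


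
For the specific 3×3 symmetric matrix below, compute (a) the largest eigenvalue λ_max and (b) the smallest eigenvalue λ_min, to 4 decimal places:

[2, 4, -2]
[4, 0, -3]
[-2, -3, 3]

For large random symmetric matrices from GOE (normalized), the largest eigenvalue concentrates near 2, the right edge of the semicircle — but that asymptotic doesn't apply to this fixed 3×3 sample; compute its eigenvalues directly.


Since M is real symmetric, all three eigenvalues are real; they are the roots of det(λI − M) = λ³ − (tr M) λ² + s λ − det M, where s is the sum of the principal 2×2 minors.
tr M = 2 + 0 + 3 = 5.
s = (2·0 − 4²) + (2·3 − (-2)²) + (0·3 − (-3)²) = -16 + 2 + (-9) = -23.
det M (expand along row 1) = 2·(-9) − 4·6 + (-2)·(-12) = -18.
Characteristic polynomial: λ³ − 5λ² − 23λ + 18 = 0.
Substitute λ = y + (tr M)/3 = y + 1.666667 to remove the quadratic term: y³ + p·y + q = 0 with p = s − (tr M)²/3 = -31.333333 and q = −2(tr M)³/27 + (tr M)·s/3 − det M = -29.592593.
Three real roots ⇒ use the trigonometric (Viète) form: r = 2√(−p/3) = 6.463573, φ = arccos(3q/(p·r)) = arccos(0.438354) = 1.117030 rad.
y_k = r·cos(φ/3 − 2πk/3) for k = 0, 1, 2 gives y = 6.020672, -0.973928, -5.046745.
λ_k = y_k + 1.666667 gives λ = 7.6873, 0.6927, -3.3801 (check: the sum is 5.0000 = tr M).

Hence λ_max = 7.6873 and λ_min = -3.3801.


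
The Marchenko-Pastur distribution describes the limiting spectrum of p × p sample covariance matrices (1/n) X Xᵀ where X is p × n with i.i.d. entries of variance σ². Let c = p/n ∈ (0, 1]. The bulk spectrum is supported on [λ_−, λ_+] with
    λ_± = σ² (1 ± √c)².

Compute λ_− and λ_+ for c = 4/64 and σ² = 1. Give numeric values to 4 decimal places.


c = 4/64 = 0.062500; √c = 0.250000.
λ_− = σ² (1 − √c)² = 1 · (1 − 0.250000)² = 1 · (0.750000)² = 0.562500.
λ_+ = σ² (1 + √c)² = 1 · (1 + 0.250000)² = 1 · (1.250000)² = 1.562500.

Rounded to 4 decimal places: λ_− ≈ 0.5625, λ_+ ≈ 1.5625.


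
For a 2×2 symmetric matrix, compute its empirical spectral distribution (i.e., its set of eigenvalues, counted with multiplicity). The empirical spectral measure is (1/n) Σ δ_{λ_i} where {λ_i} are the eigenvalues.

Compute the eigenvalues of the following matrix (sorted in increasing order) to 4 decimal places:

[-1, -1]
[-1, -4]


Since M is real symmetric, both eigenvalues are real; they are the roots of det(λI − M) = λ² − (tr M) λ + det M.
tr M = -1 + (-4) = -5.
det M = (-1)·(-4) − (-1)² = 4 − 1 = 3.
Characteristic polynomial: λ² + 5λ + 3 = 0.
Discriminant Δ = (tr M)² − 4·det M = 25 − 12 = 13; √Δ = 3.605551.
λ = (tr M ± √Δ)/2 = (-5 ± 3.605551)/2, giving (tr M − √Δ)/2 = -4.3028 and (tr M + √Δ)/2 = -0.6972.

Eigenvalues sorted in increasing order: [-4.3028, -0.6972].


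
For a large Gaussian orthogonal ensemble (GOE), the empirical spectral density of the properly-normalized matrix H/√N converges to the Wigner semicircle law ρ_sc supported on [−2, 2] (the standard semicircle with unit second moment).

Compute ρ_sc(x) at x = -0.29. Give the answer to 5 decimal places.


ρ_sc(x) = (1/(2π)) √(4 − x²). With x = -0.29:
  4 − x² = 4 − (-0.29)² = 4 − 0.084100 = 3.915900.
  √(4 − x²) = 1.978863.
  1/(2π) = 0.159155.
  ρ_sc(-0.29) = 0.159155 · 1.978863 = 0.314946.

Rounded to 5 decimal places: ρ_sc(-0.29) ≈ 0.31495.


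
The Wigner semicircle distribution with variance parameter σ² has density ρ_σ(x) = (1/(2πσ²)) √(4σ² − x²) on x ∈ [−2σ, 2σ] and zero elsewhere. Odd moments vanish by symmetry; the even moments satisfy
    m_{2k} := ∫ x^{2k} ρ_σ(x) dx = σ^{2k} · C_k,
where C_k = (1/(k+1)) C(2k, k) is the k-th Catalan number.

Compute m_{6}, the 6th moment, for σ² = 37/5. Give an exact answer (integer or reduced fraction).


By the scaled semicircle moment identity, m_{2k} = σ^{2k} · C_k with k = 3.
C_3 = (1/(k+1)) · C(2k, k) = (1/4) · C(6, 3) = (1/4) · 20 = 5.
σ^{2k} = (σ²)^k = (37/5)^3 = 50653/125.

Therefore m_{6} = σ^{6} · C_3 = (50653/125) · 5 = 50653/25.


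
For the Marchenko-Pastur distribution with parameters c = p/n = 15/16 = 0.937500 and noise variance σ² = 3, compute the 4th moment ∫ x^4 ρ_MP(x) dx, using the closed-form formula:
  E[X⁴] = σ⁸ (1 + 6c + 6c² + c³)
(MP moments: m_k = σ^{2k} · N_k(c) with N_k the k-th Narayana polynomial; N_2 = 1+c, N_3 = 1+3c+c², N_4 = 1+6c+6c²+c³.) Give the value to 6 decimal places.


E[X⁴] = σ⁸ (1 + 6c + 6c² + c³) (fourth MP moment). With σ² = 3 (so σ⁸ = 81) and c = 15/16 = 0.937500: E[X⁴] = 81 · (1 + 6·0.937500 + 6·(0.937500)² + (0.937500)³) = 81 · 12.722412.

So E[X^4] = 1030.515381.


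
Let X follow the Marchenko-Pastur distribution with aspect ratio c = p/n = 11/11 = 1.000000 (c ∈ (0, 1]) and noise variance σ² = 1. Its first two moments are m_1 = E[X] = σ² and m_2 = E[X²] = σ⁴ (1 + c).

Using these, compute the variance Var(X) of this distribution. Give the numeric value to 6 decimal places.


m_1 = E[X] = σ² = 1, so m_1² = 1.
m_2 = E[X²] = σ⁴ (1 + c) = 1 · (1 + 1.000000) = 1 · 2.000000 = 2.000000.
(Note m_2 − m_1² simplifies to c · σ⁴ = 1.000000 · 1.)

Var(X) = m_2 − m_1² = 2.000000 − 1 = 1.000000.


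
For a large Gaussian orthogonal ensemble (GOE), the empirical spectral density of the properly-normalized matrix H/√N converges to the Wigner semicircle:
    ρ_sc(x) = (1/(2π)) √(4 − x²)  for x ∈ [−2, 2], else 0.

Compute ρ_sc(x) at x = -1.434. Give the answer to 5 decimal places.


ρ_sc(x) = (1/(2π)) √(4 − x²). With x = -1.434:
  4 − x² = 4 − (-1.434)² = 4 − 2.056356 = 1.943644.
  √(4 − x²) = 1.394146.
  1/(2π) = 0.159155.
  ρ_sc(-1.434) = 0.159155 · 1.394146 = 0.221885.

Rounded to 5 decimal places: ρ_sc(-1.434) ≈ 0.22189.


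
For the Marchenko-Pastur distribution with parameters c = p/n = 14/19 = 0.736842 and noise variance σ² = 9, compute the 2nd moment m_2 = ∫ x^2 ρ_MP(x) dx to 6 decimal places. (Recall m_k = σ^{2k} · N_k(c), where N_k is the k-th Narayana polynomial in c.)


E[X²] = σ⁴ (1 + c) (second MP moment). With σ² = 9 (so σ⁴ = 81) and c = 14/19 = 0.736842: E[X²] = 81 · (1 + 0.736842) = 81 · 1.736842.

So E[X^2] = 140.684211.


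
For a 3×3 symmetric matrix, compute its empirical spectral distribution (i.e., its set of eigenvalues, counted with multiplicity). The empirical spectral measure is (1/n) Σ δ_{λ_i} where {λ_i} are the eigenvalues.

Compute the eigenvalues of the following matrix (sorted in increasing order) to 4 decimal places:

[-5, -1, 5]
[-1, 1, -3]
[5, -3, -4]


Since M is real symmetric, all three eigenvalues are real; they are the roots of det(λI − M) = λ³ − (tr M) λ² + s λ − det M, where s is the sum of the principal 2×2 minors.
tr M = -5 + 1 + (-4) = -8.
s = ((-5)·1 − (-1)²) + ((-5)·(-4) − 5²) + (1·(-4) − (-3)²) = -6 + (-5) + (-13) = -24.
det M (expand along row 1) = (-5)·(-13) − (-1)·19 + 5·(-2) = 74.
Characteristic polynomial: λ³ + 8λ² − 24λ − 74 = 0.
Substitute λ = y + (tr M)/3 = y − 2.666667 to remove the quadratic term: y³ + p·y + q = 0 with p = s − (tr M)²/3 = -45.333333 and q = −2(tr M)³/27 + (tr M)·s/3 − det M = 27.925926.
Three real roots ⇒ use the trigonometric (Viète) form: r = 2√(−p/3) = 7.774603, φ = arccos(3q/(p·r)) = arccos(-0.237702) = 1.810796 rad.
y_k = r·cos(φ/3 − 2πk/3) for k = 0, 1, 2 gives y = 6.400818, 0.621304, -7.022121.
λ_k = y_k − 2.666667 gives λ = 3.7342, -2.0454, -9.6888 (check: the sum is -8.0000 = tr M).

Eigenvalues sorted in increasing order: [-9.6888, -2.0454, 3.7342].


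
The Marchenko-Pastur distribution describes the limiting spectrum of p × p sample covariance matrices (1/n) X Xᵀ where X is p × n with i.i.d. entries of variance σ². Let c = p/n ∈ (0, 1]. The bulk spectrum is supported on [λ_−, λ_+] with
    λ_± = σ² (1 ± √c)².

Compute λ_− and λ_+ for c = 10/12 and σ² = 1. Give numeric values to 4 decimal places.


c = 10/12 = 0.833333; √c = 0.912871.
λ_− = σ² (1 − √c)² = 1 · (1 − 0.912871)² = 1 · (0.087129)² = 0.007591.
λ_+ = σ² (1 + √c)² = 1 · (1 + 0.912871)² = 1 · (1.912871)² = 3.659075.

Rounded to 4 decimal places: λ_− ≈ 0.0076, λ_+ ≈ 3.6591.


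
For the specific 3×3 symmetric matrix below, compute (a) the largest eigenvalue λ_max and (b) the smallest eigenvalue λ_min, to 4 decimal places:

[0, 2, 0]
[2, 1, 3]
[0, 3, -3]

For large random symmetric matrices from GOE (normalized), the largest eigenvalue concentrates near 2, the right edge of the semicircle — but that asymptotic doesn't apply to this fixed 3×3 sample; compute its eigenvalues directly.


Since M is real symmetric, all three eigenvalues are real; they are the roots of det(λI − M) = λ³ − (tr M) λ² + s λ − det M, where s is the sum of the principal 2×2 minors.
tr M = 0 + 1 + (-3) = -2.
s = (0·1 − 2²) + (0·(-3) − 0²) + (1·(-3) − 3²) = -4 + 0 + (-12) = -16.
det M (expand along row 1) = 0·(-12) − 2·(-6) + 0·6 = 12.
Characteristic polynomial: λ³ + 2λ² − 16λ − 12 = 0.
Substitute λ = y + (tr M)/3 = y − 0.666667 to remove the quadratic term: y³ + p·y + q = 0 with p = s − (tr M)²/3 = -17.333333 and q = −2(tr M)³/27 + (tr M)·s/3 − det M = -0.740741.
Three real roots ⇒ use the trigonometric (Viète) form: r = 2√(−p/3) = 4.807402, φ = arccos(3q/(p·r)) = arccos(0.026668) = 1.544125 rad.
y_k = r·cos(φ/3 − 2πk/3) for k = 0, 1, 2 gives y = 4.184537, -0.042740, -4.141798.
λ_k = y_k − 0.666667 gives λ = 3.5179, -0.7094, -4.8085 (check: the sum is -2.0000 = tr M).

Hence λ_max = 3.5179 and λ_min = -4.8085.


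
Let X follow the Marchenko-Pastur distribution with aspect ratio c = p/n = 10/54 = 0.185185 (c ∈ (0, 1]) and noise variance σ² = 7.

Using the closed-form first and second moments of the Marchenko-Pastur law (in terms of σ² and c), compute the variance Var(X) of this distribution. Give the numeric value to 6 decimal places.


Recall the MP moments m_1 = E[X] = σ² and m_2 = E[X²] = σ⁴ (1 + c).
m_1 = E[X] = σ² = 7, so m_1² = 49.
m_2 = E[X²] = σ⁴ (1 + c) = 49 · (1 + 0.185185) = 49 · 1.185185 = 58.074074.
(Note m_2 − m_1² simplifies to c · σ⁴ = 0.185185 · 49.)

Var(X) = m_2 − m_1² = 58.074074 − 49 = 9.074074.


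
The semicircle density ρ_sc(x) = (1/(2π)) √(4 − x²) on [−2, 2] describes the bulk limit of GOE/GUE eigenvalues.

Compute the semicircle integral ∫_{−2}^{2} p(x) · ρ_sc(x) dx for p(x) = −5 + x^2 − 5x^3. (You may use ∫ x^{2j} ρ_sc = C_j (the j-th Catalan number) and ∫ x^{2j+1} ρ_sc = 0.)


Write p(x) = Σ a_i x^i, split into monomials and integrate each against ρ_sc separately.
Using ∫ x^{2j} ρ_sc = C_j = (1/(j+1)) C(2j, j) (Catalan numbers) and ∫ x^{2j+1} ρ_sc = 0 (odd monomials vanish by symmetry):
  i = 0 (even): a_0 · C_{0} = -5 · 1 = -5
  i = 2 (even): a_2 · C_{1} = 1 · 1 = 1
  i = 3 (odd): ∫ x^3 ρ_sc = 0 (vanishes)

Summing the contributions: ∫_{−2}^{2} p(x) ρ_sc(x) dx = (-5) + 1 = -4.


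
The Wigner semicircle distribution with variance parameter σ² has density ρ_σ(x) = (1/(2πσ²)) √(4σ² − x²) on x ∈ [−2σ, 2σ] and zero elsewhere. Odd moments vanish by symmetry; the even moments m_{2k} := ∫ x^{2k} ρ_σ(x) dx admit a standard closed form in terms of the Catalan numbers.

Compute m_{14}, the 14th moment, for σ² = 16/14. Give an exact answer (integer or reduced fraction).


By the scaled semicircle moment identity, m_{2k} = σ^{2k} · C_k with k = 7.
C_7 = (1/(k+1)) · C(2k, k) = (1/8) · C(14, 7) = (1/8) · 3432 = 429.
σ^{2k} = (σ²)^k = (16/14)^7 = 2097152/823543.

Therefore m_{14} = σ^{14} · C_7 = (2097152/823543) · 429 = 899678208/823543.


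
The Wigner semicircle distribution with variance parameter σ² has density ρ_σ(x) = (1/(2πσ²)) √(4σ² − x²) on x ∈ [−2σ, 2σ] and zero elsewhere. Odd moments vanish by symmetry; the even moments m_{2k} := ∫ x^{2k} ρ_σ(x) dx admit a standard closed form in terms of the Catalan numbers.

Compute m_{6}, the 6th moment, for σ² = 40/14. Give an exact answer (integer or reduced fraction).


By the scaled semicircle moment identity, m_{2k} = σ^{2k} · C_k with k = 3.
C_3 = (1/(k+1)) · C(2k, k) = (1/4) · C(6, 3) = (1/4) · 20 = 5.
σ^{2k} = (σ²)^k = (40/14)^3 = 8000/343.

Therefore m_{6} = σ^{6} · C_3 = (8000/343) · 5 = 40000/343.


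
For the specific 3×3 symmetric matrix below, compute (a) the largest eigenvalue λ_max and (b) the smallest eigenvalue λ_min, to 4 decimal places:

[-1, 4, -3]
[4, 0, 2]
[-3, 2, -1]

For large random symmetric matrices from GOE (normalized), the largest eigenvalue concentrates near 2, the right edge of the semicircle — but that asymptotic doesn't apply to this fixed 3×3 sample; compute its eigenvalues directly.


Since M is real symmetric, all three eigenvalues are real; they are the roots of det(λI − M) = λ³ − (tr M) λ² + s λ − det M, where s is the sum of the principal 2×2 minors.
tr M = -1 + 0 + (-1) = -2.
s = ((-1)·0 − 4²) + ((-1)·(-1) − (-3)²) + (0·(-1) − 2²) = -16 + (-8) + (-4) = -28.
det M (expand along row 1) = (-1)·(-4) − 4·2 + (-3)·8 = -28.
Characteristic polynomial: λ³ + 2λ² − 28λ + 28 = 0.
Substitute λ = y + (tr M)/3 = y − 0.666667 to remove the quadratic term: y³ + p·y + q = 0 with p = s − (tr M)²/3 = -29.333333 and q = −2(tr M)³/27 + (tr M)·s/3 − det M = 47.259259.
Three real roots ⇒ use the trigonometric (Viète) form: r = 2√(−p/3) = 6.253888, φ = arccos(3q/(p·r)) = arccos(-0.772853) = 2.454120 rad.
y_k = r·cos(φ/3 − 2πk/3) for k = 0, 1, 2 gives y = 4.275488, 1.814911, -6.090399.
λ_k = y_k − 0.666667 gives λ = 3.6088, 1.1482, -6.7571 (check: the sum is -2.0000 = tr M).

Hence λ_max = 3.6088 and λ_min = -6.7571.
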